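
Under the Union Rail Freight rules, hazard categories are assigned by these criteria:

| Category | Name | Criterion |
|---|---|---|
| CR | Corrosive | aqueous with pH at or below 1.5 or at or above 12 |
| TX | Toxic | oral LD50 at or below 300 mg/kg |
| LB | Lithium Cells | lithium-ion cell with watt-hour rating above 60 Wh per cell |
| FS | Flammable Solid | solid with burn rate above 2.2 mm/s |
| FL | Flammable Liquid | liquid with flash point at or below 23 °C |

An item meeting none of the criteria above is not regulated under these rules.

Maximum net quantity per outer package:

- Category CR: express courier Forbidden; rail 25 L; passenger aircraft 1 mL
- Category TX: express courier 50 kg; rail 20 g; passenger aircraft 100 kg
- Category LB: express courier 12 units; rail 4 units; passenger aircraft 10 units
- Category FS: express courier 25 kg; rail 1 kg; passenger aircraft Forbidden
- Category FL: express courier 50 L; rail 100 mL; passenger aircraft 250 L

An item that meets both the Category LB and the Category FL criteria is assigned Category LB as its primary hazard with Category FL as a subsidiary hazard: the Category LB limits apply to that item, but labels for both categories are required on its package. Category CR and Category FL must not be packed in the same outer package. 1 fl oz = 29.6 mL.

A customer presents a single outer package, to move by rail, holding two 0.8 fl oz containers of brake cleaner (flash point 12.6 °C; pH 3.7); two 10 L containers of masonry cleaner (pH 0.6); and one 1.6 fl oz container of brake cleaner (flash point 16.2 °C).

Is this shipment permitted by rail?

Brake cleaner: flash point 12.6 °C ≤ 23 °C → Category FL (Flammable Liquid).
With pH 0.6 (≤ 1.5), the masonry cleaner falls in Category CR.
Flash point 16.2 °C meets the Category FL criterion (Flammable Liquid), so the brake cleaner is Category FL.
Category CR quantity: two 10 L containers = 20 L.
20 L ≤ 25 L (rail limit, Category CR) — within limit.
Category FL net quantity: (two 0.8 fl oz containers = 47.36 mL) + (one 1.6 fl oz container = 47.36 mL) = 94.72 mL.
94.72 mL ≤ 100 mL (rail limit, Category FL) — within limit.
Category CR and Category FL may not share an outer package.

No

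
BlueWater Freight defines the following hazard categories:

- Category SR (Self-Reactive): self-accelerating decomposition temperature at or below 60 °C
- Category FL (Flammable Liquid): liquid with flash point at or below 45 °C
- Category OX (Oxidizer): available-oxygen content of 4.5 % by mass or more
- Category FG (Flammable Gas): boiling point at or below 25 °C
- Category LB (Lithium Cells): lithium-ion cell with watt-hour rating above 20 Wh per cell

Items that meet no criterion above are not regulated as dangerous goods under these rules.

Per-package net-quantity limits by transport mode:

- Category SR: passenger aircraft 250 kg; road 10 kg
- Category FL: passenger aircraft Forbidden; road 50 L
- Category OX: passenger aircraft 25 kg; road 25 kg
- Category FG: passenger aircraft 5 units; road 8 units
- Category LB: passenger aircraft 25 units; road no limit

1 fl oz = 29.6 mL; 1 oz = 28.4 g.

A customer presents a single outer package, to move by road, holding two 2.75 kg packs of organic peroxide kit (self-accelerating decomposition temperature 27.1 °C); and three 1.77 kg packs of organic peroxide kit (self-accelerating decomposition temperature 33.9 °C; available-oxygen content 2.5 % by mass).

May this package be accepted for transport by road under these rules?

Organic peroxide kit: self-accelerating decomposition temperature 27.1 °C ≤ 60 °C → Category SR (Self-Reactive).
Organic peroxide kit: self-accelerating decomposition temperature 33.9 °C ≤ 60 °C → Category SR (Self-Reactive).
Total Category SR: (two 2.75 kg packs = 5.5 kg) + (three 1.77 kg packs = 5.31 kg) = 10.81 kg.
10.81 kg > 10 kg (road limit, Category SR) — over the limit.

No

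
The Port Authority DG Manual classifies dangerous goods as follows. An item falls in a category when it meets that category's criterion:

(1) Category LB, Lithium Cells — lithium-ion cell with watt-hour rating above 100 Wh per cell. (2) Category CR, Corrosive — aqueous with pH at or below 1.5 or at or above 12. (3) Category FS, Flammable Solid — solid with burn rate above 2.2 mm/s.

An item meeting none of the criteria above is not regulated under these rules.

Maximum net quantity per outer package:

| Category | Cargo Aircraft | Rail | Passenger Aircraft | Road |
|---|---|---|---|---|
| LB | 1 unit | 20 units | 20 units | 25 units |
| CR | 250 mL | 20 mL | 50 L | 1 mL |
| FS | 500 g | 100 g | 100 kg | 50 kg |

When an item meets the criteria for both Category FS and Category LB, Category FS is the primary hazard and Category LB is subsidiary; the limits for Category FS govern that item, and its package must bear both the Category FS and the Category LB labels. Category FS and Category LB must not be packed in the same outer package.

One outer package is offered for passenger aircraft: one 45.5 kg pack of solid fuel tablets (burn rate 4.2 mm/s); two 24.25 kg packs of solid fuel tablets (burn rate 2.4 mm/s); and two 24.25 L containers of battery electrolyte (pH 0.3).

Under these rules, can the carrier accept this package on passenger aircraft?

Burn rate 4.2 mm/s meets the Category FS criterion (Flammable Solid), so the solid fuel tablets are Category FS.
Burn rate 2.4 mm/s meets the Category FS criterion (Flammable Solid), so the solid fuel tablets are Category FS.
With pH 0.3 (≤ 1.5), the battery electrolyte falls in Category CR.
Category FS net quantity: 45.5 kg + (two 24.25 kg packs = 48.5 kg) = 94 kg.
94 kg is within the passenger aircraft limit of 100 kg for Category FS.
Category CR quantity: two 24.25 L containers = 48.5 L.
48.5 L is within the passenger aircraft limit of 50 L for Category CR.
The segregation rule (Category FS with Category LB) does not apply to Category FS with Category CR.
Every hazard category is within its passenger aircraft limit and no segregation rule is violated.

Yes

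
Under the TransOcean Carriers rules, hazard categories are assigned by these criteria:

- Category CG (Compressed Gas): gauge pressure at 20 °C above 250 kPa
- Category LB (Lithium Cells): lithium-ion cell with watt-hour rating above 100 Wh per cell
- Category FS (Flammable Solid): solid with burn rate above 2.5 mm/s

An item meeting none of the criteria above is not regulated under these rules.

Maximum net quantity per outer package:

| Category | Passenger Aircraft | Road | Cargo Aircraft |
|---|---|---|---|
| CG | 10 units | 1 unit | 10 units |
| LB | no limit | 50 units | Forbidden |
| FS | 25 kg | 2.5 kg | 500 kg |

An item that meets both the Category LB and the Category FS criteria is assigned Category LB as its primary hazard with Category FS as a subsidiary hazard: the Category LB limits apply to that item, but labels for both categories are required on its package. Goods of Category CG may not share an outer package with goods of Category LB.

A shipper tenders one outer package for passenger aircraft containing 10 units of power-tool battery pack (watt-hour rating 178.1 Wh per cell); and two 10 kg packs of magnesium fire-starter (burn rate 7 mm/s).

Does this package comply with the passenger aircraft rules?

Yes

Watt-hour rating 178.1 Wh per cell meets the Category LB criterion (Lithium Cells), so the power-tool battery pack is Category LB.
With burn rate 7 mm/s (> 2.5 mm/s), the magnesium fire-starter falls in Category FS.
Category FS quantity: two 10 kg packs = 20 kg.
20 kg ≤ 25 kg (passenger aircraft limit, Category FS) — within limit.
Category LB quantity: 10 units.
Category LB has no per-package limit by passenger aircraft.
The segregation rule (Category CG with Category LB) does not apply to Category FS with Category LB.
Every hazard category is within its passenger aircraft limit and no segregation rule is violated.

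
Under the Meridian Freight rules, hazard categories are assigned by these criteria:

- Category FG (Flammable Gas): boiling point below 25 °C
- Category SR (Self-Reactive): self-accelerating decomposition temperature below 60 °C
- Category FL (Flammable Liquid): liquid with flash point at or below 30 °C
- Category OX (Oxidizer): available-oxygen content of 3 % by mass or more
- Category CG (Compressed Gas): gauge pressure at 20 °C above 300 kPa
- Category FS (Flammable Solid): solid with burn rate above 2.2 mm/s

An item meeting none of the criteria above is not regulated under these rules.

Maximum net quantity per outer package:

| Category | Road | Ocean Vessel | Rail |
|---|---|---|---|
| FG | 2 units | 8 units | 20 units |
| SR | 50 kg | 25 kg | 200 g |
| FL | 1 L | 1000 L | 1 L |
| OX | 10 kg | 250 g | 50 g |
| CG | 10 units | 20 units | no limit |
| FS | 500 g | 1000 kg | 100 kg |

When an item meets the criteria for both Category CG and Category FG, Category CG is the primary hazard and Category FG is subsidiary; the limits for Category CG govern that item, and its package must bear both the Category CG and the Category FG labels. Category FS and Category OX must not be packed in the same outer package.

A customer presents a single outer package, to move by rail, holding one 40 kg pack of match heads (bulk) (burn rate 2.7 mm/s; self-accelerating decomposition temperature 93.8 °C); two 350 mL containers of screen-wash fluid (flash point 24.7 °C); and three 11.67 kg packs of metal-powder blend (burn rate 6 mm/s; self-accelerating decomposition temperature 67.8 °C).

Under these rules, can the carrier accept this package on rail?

Match heads (bulk): burn rate 2.7 mm/s > 2.2 mm/s → Category FS (Flammable Solid).
Screen-wash fluid: flash point 24.7 °C ≤ 30 °C → Category FL (Flammable Liquid).
Burn rate 6 mm/s meets the Category FS criterion (Flammable Solid), so the metal-powder blend is Category FS.
Category FS net quantity: 40 kg + (three 11.67 kg packs = 35.01 kg) = 75.01 kg.
75.01 kg is within the rail limit of 100 kg for Category FS.
Category FL quantity: two 350 mL containers = 700 mL.
That is within the Category FL rail limit of 1 L.
The segregation rule (Category FS with Category OX) does not apply to Category FS with Category FL.
Every hazard category is within its rail limit and no segregation rule is violated.

Yes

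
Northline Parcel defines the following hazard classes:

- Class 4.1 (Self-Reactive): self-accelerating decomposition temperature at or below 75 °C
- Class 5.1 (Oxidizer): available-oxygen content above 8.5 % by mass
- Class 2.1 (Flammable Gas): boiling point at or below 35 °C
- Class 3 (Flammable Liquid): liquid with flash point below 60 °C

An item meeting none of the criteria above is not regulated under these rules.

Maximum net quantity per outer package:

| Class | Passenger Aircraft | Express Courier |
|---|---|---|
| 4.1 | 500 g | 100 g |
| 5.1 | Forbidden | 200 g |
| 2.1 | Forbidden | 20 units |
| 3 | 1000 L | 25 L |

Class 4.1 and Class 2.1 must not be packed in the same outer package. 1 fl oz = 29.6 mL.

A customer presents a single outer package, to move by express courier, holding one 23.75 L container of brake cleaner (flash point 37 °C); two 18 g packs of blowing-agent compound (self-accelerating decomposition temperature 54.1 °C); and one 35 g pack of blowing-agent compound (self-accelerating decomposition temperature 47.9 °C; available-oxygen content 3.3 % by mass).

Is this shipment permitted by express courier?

Yes

The brake cleaner has flash point 37 °C, which is < 60 °C, so it is Class 3 (Flammable Liquid).
The blowing-agent compound has self-accelerating decomposition temperature 54.1 °C, which is ≤ 75 °C, so it is Class 4.1 (Self-Reactive).
With self-accelerating decomposition temperature 47.9 °C (≤ 75 °C), the blowing-agent compound falls in Class 4.1.
Total Class 4.1: (two 18 g packs = 36 g) + 35 g = 71 g.
That is within the Class 4.1 express courier limit of 100 g.
Class 3 quantity: 23.75 L.
That is within the Class 3 express courier limit of 25 L.
The segregation rule (Class 4.1 with Class 2.1) does not apply to Class 4.1 with Class 3.
Every hazard class is within its express courier limit and no segregation rule is violated.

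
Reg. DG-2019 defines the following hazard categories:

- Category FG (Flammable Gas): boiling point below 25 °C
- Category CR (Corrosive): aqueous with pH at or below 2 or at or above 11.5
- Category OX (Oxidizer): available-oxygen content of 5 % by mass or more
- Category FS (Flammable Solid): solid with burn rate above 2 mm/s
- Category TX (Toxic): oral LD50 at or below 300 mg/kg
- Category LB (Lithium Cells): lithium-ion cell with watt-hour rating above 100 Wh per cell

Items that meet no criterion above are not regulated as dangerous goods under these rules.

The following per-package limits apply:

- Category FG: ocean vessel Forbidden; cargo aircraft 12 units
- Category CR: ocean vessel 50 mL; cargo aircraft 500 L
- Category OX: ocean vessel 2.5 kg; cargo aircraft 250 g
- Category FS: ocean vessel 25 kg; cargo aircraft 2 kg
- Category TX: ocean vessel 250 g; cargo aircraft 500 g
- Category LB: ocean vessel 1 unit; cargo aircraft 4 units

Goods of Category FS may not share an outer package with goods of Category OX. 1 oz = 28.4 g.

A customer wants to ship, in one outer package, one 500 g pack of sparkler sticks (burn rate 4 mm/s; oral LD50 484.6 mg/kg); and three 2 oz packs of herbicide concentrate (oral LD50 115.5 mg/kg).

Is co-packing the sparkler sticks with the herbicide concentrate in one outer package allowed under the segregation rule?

Yes

The sparkler sticks have burn rate 4 mm/s, which is > 2 mm/s, so they are Category FS (Flammable Solid).
With oral LD50 115.5 mg/kg (≤ 300 mg/kg), the herbicide concentrate falls in Category TX.
No segregation rule bars Category FS with Category TX.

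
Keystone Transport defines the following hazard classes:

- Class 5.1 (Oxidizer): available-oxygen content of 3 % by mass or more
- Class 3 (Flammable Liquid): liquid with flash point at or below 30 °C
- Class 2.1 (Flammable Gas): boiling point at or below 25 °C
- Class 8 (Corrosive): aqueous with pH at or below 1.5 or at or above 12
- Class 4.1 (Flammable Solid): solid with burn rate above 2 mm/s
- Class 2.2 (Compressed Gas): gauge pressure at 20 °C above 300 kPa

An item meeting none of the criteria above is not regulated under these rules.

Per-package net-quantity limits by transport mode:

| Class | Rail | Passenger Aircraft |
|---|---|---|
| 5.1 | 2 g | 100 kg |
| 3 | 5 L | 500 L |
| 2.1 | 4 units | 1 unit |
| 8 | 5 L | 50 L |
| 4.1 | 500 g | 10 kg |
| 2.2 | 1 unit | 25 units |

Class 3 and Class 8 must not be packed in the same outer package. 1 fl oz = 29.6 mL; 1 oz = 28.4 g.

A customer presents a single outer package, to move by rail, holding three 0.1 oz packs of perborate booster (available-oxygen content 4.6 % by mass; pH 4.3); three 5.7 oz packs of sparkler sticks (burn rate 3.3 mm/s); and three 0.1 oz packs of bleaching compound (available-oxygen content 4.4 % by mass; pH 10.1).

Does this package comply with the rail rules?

No

The perborate booster has available-oxygen content 4.6 % by mass, which is ≥ 3 % by mass, so it is Class 5.1 (Oxidizer).
Sparkler sticks: burn rate 3.3 mm/s > 2 mm/s → Class 4.1 (Flammable Solid).
Available-oxygen content 4.4 % by mass meets the Class 5.1 criterion (Oxidizer), so the bleaching compound is Class 5.1.
Total Class 5.1: (three 0.1 oz packs = 8.52 g) + (three 0.1 oz packs = 8.52 g) = 17.04 g.
17.04 g exceeds the rail limit of 2 g for Class 5.1.
Class 4.1 quantity: three 5.7 oz packs = 485.64 g.
That is within the Class 4.1 rail limit of 500 g.
The segregation rule (Class 3 with Class 8) does not apply to Class 5.1 with Class 4.1.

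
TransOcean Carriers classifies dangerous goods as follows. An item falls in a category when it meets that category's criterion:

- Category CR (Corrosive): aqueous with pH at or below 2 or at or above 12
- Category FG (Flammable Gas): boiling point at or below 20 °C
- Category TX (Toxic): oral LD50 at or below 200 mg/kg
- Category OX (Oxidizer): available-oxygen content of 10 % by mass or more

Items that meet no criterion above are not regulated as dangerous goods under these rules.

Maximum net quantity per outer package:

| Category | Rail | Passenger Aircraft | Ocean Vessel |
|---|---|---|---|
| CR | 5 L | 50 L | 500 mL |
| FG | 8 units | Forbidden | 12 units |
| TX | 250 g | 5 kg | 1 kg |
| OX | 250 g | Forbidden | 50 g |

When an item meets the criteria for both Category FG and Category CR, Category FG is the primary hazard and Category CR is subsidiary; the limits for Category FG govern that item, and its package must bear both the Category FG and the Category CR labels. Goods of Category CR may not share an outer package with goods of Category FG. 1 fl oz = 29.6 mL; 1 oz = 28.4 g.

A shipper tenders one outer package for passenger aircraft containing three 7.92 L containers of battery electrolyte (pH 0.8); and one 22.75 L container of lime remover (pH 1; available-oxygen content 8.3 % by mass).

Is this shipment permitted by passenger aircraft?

Yes

pH 0.8 meets the Category CR criterion (Corrosive), so the battery electrolyte is Category CR.
With pH 1 (≤ 2), the lime remover falls in Category CR.
Total Category CR: (three 7.92 L containers = 23.76 L) + 22.75 L = 46.51 L.
46.51 L ≤ 50 L (passenger aircraft limit, Category CR) — within limit.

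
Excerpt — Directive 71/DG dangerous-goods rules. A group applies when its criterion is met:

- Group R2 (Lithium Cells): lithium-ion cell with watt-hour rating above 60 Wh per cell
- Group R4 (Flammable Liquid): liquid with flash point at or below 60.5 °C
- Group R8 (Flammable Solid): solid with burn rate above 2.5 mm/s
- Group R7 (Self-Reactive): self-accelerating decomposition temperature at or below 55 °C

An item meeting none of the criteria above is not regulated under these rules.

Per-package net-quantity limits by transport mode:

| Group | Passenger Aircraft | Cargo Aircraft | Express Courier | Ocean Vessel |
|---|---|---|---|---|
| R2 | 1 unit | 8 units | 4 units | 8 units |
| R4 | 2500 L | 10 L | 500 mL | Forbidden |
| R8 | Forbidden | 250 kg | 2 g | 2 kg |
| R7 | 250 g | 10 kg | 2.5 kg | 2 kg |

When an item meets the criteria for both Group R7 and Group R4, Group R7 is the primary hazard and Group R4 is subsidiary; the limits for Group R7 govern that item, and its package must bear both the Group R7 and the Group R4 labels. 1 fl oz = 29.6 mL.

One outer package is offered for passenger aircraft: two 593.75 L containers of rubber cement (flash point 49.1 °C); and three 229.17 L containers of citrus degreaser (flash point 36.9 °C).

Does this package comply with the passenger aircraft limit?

Flash point 49.1 °C meets the Group R4 criterion (Flammable Liquid), so the rubber cement is Group R4.
With flash point 36.9 °C (≤ 60.5 °C), the citrus degreaser falls in Group R4.
Total Group R4: (two 593.75 L containers = 1187.5 L) + (three 229.17 L containers = 687.51 L) = 1875.01 L.
1875.01 L ≤ 2500 L (passenger aircraft limit, Group R4) — within limit.

Yes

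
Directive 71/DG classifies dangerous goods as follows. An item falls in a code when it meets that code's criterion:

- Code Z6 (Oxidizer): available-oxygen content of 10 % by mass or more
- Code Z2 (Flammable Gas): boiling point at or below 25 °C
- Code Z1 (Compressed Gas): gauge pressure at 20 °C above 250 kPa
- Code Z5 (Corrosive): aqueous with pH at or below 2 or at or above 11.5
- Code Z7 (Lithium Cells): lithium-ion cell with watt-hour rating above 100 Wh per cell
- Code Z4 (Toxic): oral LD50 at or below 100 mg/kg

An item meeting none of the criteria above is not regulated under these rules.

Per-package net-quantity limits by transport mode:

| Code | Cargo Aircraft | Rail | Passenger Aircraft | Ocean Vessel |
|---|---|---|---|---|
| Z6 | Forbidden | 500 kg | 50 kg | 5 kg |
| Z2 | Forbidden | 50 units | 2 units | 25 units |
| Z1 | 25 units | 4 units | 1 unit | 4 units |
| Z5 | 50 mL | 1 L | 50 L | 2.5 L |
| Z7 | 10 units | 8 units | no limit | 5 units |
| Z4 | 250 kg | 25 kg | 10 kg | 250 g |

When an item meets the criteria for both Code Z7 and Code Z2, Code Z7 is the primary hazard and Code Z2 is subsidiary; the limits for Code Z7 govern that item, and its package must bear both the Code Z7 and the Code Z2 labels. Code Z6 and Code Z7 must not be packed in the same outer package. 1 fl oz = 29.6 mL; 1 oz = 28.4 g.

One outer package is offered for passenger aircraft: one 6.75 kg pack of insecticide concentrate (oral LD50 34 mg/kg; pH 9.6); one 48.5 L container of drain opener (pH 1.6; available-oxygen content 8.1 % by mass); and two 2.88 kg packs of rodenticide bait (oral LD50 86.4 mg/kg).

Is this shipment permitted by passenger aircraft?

With oral LD50 34 mg/kg (≤ 100 mg/kg), the insecticide concentrate falls in Code Z4.
pH 1.6 meets the Code Z5 criterion (Corrosive), so the drain opener is Code Z5.
Rodenticide bait: oral LD50 86.4 mg/kg ≤ 100 mg/kg → Code Z4 (Toxic).
Code Z4 net quantity: 6.75 kg + (two 2.88 kg packs = 5.76 kg) = 12.51 kg.
That exceeds the Code Z4 passenger aircraft limit of 10 kg.
Code Z5 quantity: 48.5 L.
48.5 L ≤ 50 L (passenger aircraft limit, Code Z5) — within limit.
The segregation rule (Code Z6 with Code Z7) does not apply to Code Z4 with Code Z5.

No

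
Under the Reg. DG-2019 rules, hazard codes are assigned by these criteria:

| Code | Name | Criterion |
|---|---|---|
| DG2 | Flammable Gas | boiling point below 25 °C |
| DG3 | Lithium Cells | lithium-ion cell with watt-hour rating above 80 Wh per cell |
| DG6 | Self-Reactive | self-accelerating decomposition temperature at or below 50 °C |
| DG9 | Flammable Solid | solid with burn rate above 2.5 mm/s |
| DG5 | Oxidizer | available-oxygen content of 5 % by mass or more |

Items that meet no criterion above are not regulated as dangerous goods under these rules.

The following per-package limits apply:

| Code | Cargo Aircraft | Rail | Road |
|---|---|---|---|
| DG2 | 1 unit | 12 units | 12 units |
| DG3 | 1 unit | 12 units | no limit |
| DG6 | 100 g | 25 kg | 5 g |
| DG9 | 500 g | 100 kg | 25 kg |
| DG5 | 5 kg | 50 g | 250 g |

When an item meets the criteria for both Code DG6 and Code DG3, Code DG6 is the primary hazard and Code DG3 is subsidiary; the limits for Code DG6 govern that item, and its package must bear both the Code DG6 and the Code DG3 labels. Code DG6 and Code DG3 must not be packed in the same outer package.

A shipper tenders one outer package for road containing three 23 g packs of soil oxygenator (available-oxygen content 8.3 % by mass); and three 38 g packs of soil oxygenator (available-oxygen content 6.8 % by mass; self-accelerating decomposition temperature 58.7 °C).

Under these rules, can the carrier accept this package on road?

Yes

Available-oxygen content 8.3 % by mass meets the Code DG5 criterion (Oxidizer), so the soil oxygenator is Code DG5.
Available-oxygen content 6.8 % by mass meets the Code DG5 criterion (Oxidizer), so the soil oxygenator is Code DG5.
Total Code DG5: (three 23 g packs = 69 g) + (three 38 g packs = 114 g) = 183 g.
183 g ≤ 250 g (road limit, Code DG5) — within limit.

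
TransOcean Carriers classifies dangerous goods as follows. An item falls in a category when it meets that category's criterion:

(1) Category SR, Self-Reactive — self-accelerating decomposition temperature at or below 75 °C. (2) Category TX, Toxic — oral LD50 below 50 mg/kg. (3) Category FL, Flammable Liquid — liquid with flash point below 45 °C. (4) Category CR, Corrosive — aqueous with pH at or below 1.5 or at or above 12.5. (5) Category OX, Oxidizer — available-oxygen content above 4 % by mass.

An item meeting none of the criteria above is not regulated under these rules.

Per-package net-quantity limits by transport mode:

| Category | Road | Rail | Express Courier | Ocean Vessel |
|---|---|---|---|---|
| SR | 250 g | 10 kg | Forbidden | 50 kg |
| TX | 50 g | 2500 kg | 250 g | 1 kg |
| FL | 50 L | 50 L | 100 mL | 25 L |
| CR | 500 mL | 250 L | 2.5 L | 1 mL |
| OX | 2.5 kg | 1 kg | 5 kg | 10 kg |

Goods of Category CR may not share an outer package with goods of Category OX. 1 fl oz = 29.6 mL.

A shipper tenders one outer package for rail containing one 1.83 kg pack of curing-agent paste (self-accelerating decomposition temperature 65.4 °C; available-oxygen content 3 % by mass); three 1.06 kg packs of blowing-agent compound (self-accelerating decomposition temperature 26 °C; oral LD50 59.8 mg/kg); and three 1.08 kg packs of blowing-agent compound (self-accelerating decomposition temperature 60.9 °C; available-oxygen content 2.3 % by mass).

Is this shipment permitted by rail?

Curing-agent paste: self-accelerating decomposition temperature 65.4 °C ≤ 75 °C → Category SR (Self-Reactive).
With self-accelerating decomposition temperature 26 °C (≤ 75 °C), the blowing-agent compound falls in Category SR.
With self-accelerating decomposition temperature 60.9 °C (≤ 75 °C), the blowing-agent compound falls in Category SR.
Total Category SR: 1.83 kg + (three 1.06 kg packs = 3.18 kg) + (three 1.08 kg packs = 3.24 kg) = 8.25 kg.
8.25 kg is within the rail limit of 10 kg for Category SR.

Yes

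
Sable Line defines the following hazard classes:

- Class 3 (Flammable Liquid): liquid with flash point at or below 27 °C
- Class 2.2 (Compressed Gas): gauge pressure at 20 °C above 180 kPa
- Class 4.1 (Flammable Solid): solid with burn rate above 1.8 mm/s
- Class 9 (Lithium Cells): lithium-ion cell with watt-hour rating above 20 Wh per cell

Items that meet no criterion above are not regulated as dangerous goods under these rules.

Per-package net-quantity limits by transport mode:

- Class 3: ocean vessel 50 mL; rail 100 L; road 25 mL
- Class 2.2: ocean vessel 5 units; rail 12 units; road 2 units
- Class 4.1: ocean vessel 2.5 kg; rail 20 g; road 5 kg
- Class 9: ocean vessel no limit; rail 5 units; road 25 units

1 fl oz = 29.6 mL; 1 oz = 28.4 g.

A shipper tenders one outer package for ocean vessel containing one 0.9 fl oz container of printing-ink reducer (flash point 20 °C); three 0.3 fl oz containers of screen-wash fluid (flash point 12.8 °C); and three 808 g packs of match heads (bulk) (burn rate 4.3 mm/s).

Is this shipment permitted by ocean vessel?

No

Flash point 20 °C meets the Class 3 criterion (Flammable Liquid), so the printing-ink reducer is Class 3.
With flash point 12.8 °C (≤ 27 °C), the screen-wash fluid falls in Class 3.
Match heads (bulk): burn rate 4.3 mm/s > 1.8 mm/s → Class 4.1 (Flammable Solid).
Total Class 3: (one 0.9 fl oz container = 26.64 mL) + (three 0.3 fl oz containers = 26.64 mL) = 53.28 mL.
That exceeds the Class 3 ocean vessel limit of 50 mL.
Class 4.1 quantity: three 808 g packs = 2.424 kg.
2.424 kg ≤ 2.5 kg (ocean vessel limit, Class 4.1) — within limit.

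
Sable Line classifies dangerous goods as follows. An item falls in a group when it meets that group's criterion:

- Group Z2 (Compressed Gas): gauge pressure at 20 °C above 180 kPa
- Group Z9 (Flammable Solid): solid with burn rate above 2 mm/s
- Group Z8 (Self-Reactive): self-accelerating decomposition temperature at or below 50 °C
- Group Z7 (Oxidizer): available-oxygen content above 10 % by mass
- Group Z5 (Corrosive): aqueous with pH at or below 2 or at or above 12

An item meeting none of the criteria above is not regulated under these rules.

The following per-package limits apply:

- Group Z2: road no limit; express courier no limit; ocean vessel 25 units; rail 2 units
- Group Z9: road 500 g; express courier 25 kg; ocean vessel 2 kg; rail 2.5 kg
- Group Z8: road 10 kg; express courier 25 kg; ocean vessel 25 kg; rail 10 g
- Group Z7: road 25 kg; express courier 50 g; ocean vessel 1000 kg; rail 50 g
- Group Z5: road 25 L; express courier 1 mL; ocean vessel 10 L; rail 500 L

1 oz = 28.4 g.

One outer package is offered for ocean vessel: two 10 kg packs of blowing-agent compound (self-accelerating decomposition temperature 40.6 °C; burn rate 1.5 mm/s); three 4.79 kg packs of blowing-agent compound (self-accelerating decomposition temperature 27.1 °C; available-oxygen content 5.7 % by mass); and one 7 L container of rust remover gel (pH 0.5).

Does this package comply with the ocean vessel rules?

No

Blowing-agent compound: self-accelerating decomposition temperature 40.6 °C ≤ 50 °C → Group Z8 (Self-Reactive).
The blowing-agent compound has self-accelerating decomposition temperature 27.1 °C, which is ≤ 50 °C, so it is Group Z8 (Self-Reactive).
Rust remover gel: pH 0.5 ≤ 2 → Group Z5 (Corrosive).
Group Z8 net quantity: (two 10 kg packs = 20 kg) + (three 4.79 kg packs = 14.37 kg) = 34.37 kg.
34.37 kg > 25 kg (ocean vessel limit, Group Z8) — over the limit.
Group Z5 quantity: 7 L.
7 L ≤ 10 L (ocean vessel limit, Group Z5) — within limit.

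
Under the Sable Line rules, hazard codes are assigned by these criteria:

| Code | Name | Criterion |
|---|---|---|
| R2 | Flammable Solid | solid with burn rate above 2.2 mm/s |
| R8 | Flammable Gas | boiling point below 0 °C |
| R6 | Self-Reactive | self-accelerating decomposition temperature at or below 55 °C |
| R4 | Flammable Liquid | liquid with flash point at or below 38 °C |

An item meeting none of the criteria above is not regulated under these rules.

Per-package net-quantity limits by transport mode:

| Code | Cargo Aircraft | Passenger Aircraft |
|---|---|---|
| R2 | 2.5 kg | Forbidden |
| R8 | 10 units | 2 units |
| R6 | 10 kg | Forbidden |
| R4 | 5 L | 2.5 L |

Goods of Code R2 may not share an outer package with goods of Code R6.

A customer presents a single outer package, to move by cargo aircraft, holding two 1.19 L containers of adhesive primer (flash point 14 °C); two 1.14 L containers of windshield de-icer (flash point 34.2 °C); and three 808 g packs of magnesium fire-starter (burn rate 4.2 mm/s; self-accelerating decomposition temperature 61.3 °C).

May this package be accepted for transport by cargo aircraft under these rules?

Yes

Adhesive primer: flash point 14 °C ≤ 38 °C → Code R4 (Flammable Liquid).
Flash point 34.2 °C meets the Code R4 criterion (Flammable Liquid), so the windshield de-icer is Code R4.
With burn rate 4.2 mm/s (> 2.2 mm/s), the magnesium fire-starter falls in Code R2.
Code R2 quantity: three 808 g packs = 2.424 kg.
2.424 kg ≤ 2.5 kg (cargo aircraft limit, Code R2) — within limit.
Code R4 net quantity: (two 1.19 L containers = 2.38 L) + (two 1.14 L containers = 2.28 L) = 4.66 L.
4.66 L is within the cargo aircraft limit of 5 L for Code R4.
The segregation rule (Code R2 with Code R6) does not apply to Code R2 with Code R4.
Every hazard code is within its cargo aircraft limit and no segregation rule is violated.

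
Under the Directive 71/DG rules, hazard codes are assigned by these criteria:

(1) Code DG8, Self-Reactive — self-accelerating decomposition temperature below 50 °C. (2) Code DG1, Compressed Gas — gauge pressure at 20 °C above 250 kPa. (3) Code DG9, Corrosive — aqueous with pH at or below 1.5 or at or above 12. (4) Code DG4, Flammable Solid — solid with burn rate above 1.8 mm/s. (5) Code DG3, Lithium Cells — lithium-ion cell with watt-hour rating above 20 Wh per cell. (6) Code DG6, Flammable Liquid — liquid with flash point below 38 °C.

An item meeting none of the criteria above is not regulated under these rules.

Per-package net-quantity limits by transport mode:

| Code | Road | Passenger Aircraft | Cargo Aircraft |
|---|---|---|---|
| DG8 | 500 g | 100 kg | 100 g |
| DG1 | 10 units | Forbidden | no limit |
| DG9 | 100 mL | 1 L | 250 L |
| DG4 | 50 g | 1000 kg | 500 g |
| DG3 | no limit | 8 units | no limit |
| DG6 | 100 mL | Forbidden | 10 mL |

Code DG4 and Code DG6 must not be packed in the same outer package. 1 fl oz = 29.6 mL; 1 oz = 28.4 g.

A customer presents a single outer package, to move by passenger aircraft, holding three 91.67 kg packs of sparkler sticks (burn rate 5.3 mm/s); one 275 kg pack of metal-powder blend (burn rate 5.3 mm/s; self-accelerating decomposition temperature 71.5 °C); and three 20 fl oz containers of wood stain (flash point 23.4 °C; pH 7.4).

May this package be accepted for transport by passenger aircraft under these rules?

No

Burn rate 5.3 mm/s meets the Code DG4 criterion (Flammable Solid), so the sparkler sticks are Code DG4.
Metal-powder blend: burn rate 5.3 mm/s > 1.8 mm/s → Code DG4 (Flammable Solid).
With flash point 23.4 °C (< 38 °C), the wood stain falls in Code DG6.
Code DG4 net quantity: (three 91.67 kg packs = 275.01 kg) + 275 kg = 550.01 kg.
550.01 kg is within the passenger aircraft limit of 1000 kg for Code DG4.
Code DG6 quantity: three 20 fl oz containers = 1.776 L.
Code DG6 is Forbidden by passenger aircraft.
Code DG4 and Code DG6 may not share an outer package.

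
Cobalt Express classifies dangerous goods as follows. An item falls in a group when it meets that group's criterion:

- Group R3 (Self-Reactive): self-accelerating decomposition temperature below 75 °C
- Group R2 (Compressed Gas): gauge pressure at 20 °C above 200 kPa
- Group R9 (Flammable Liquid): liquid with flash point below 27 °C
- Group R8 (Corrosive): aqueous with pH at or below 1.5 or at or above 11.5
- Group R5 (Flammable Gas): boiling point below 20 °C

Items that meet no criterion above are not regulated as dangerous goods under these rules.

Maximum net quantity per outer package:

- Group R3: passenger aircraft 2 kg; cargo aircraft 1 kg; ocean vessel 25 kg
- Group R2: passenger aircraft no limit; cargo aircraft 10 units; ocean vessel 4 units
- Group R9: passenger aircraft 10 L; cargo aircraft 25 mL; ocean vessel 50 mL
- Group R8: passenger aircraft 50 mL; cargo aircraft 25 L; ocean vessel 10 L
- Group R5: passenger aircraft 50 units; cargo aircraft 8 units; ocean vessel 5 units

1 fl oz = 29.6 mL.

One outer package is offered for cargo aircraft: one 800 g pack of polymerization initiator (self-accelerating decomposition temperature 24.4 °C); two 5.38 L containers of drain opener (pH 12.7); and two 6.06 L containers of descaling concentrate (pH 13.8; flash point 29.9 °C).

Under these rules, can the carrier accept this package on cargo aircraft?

With self-accelerating decomposition temperature 24.4 °C (< 75 °C), the polymerization initiator falls in Group R3.
The drain opener has pH 12.7, which is ≥ 11.5, so it is Group R8 (Corrosive).
The descaling concentrate has pH 13.8, which is ≥ 11.5, so it is Group R8 (Corrosive).
Total Group R8: (two 5.38 L containers = 10.76 L) + (two 6.06 L containers = 12.12 L) = 22.88 L.
That is within the Group R8 cargo aircraft limit of 25 L.
Group R3 quantity: 800 g.
800 g ≤ 1 kg (cargo aircraft limit, Group R3) — within limit.
Every hazard group is within its cargo aircraft limit and no segregation rule is violated.

Yes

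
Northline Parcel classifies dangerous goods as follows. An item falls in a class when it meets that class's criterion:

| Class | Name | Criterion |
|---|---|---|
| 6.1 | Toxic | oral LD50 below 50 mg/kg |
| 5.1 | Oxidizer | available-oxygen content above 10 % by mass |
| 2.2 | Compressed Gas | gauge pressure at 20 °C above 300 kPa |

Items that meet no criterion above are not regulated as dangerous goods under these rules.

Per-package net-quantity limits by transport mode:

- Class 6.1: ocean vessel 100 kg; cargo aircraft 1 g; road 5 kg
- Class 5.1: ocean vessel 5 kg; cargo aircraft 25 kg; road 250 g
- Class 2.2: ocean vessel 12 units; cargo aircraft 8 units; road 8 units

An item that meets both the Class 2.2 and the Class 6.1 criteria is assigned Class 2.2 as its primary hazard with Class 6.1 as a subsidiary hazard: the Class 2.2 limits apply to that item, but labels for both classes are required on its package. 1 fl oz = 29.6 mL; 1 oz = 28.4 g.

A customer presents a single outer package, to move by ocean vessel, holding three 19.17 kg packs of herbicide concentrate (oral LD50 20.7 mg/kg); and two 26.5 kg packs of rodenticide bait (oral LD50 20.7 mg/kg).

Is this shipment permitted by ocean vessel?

Herbicide concentrate: oral LD50 20.7 mg/kg < 50 mg/kg → Class 6.1 (Toxic).
Rodenticide bait: oral LD50 20.7 mg/kg < 50 mg/kg → Class 6.1 (Toxic).
Class 6.1 net quantity: (three 19.17 kg packs = 57.51 kg) + (two 26.5 kg packs = 53 kg) = 110.51 kg.
110.51 kg exceeds the ocean vessel limit of 100 kg for Class 6.1.

No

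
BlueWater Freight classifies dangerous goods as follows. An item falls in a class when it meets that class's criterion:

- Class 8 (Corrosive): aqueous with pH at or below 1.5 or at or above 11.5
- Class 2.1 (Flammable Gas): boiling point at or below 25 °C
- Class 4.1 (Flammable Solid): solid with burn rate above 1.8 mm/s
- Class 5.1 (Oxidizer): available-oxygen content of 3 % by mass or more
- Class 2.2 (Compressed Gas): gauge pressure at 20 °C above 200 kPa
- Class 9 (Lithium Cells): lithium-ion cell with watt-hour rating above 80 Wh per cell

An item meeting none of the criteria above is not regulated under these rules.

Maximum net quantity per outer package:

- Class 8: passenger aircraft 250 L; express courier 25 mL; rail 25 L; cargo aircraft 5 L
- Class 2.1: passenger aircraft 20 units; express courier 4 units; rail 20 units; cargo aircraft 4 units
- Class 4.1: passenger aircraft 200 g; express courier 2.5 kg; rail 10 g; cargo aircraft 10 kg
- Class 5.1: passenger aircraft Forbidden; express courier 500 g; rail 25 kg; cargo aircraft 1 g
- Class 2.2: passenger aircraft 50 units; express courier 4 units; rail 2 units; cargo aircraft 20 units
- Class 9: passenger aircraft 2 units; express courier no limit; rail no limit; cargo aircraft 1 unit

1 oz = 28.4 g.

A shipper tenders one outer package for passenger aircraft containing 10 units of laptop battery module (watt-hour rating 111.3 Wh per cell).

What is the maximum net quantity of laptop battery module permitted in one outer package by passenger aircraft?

2 units

Laptop battery module: watt-hour rating 111.3 Wh per cell > 80 Wh per cell → Class 9 (Lithium Cells).
The passenger aircraft limit for Class 9 is 2 units.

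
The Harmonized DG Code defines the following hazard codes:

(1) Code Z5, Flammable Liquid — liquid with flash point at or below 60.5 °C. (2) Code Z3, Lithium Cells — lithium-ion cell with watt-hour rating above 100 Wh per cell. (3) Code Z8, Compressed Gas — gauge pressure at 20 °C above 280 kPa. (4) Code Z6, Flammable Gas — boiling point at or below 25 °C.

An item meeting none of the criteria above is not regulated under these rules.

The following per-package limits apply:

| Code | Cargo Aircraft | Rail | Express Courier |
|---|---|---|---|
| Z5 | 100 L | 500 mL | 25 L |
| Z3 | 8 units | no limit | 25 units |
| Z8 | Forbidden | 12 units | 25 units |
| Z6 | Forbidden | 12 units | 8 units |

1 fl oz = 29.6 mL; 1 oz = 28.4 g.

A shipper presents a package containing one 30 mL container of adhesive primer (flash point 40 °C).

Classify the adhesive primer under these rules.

Code Z5

Adhesive primer: flash point 40 °C ≤ 60.5 °C → Code Z5 (Flammable Liquid).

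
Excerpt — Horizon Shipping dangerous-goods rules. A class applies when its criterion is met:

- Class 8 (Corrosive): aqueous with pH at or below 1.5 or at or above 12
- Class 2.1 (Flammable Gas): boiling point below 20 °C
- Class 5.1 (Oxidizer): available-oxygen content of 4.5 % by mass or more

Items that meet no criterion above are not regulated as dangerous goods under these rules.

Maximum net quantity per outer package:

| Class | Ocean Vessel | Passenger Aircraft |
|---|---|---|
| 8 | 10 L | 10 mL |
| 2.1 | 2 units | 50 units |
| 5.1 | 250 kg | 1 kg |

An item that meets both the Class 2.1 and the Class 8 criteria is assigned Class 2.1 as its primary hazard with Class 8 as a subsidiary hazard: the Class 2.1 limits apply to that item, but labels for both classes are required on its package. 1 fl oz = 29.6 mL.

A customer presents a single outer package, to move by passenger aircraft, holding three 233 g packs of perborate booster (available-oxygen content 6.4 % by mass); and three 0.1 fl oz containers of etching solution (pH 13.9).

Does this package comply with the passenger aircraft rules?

The perborate booster has available-oxygen content 6.4 % by mass, which is ≥ 4.5 % by mass, so it is Class 5.1 (Oxidizer).
pH 13.9 meets the Class 8 criterion (Corrosive), so the etching solution is Class 8.
Class 8 quantity: three 0.1 fl oz containers = 8.88 mL.
That is within the Class 8 passenger aircraft limit of 10 mL.
Class 5.1 quantity: three 233 g packs = 699 g.
That is within the Class 5.1 passenger aircraft limit of 1 kg.
Every hazard class is within its passenger aircraft limit and no segregation rule is violated.

Yes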